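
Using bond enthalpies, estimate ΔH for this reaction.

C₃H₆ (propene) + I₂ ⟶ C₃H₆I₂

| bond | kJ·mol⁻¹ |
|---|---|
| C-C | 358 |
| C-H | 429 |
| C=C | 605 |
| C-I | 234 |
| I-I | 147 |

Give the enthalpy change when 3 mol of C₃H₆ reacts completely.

ΔH = −222 kJ

Bonds broken (reactants):
  C-C: 1 × 358 = 358
  C-H: 6 × 429 = 2574
  C=C: 1 × 605 = 605
  I-I: 1 × 147 = 147
  Σ(broken) = 3684 kJ
Bonds formed (products):
  C-C: 2 × 358 = 716
  C-H: 6 × 429 = 2574
  C-I: 2 × 234 = 468
  Σ(formed) = 3758 kJ
ΔH = Σ(broken) − Σ(formed) = 3684 − 3758 = −74 kJ
For 3× the reaction as written: 3 × (−74) = −222 kJ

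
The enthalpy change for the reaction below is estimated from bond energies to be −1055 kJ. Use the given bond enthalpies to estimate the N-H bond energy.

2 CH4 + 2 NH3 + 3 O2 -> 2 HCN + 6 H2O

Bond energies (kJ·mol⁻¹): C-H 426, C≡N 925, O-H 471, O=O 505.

D(N-H) ≈ 396 kJ/mol

Let D be the N-H bond energy.
Σ(broken) = 8×426 + 6×D + 3×505 = 4923 + 6D
Σ(formed) = 2×925 + 2×426 + 12×471 = 8354
ΔH = Σ(broken) − Σ(formed) = (4923 + 6D) − (8354) = −3431 + 6D
Setting this equal to −1055 kJ gives 6D = 2376, so D = 396 kJ/mol.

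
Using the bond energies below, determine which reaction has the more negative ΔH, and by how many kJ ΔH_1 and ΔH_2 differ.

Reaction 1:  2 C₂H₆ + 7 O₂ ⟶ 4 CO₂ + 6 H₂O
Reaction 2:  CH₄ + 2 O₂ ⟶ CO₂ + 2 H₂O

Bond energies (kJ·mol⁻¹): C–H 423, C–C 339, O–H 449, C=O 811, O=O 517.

Reaction 1, by 1811 kJ

Reaction 1:
  Bonds broken (reactants):
    C–C: 2 × 339 = 678
    C–H: 12 × 423 = 5076
    O=O: 7 × 517 = 3619
    Σ(broken) = 9373 kJ
  Bonds formed (products):
    C=O: 8 × 811 = 6488
    O–H: 12 × 449 = 5388
    Σ(formed) = 11876 kJ
  ΔH_1 = 9373 − 11876 = −2503 kJ
Reaction 2:
  Bonds broken (reactants):
    C–H: 4 × 423 = 1692
    O=O: 2 × 517 = 1034
    Σ(broken) = 2726 kJ
  Bonds formed (products):
    C=O: 2 × 811 = 1622
    O–H: 4 × 449 = 1796
    Σ(formed) = 3418 kJ
  ΔH_2 = 2726 − 3418 = −692 kJ
ΔH_1 − ΔH_2 = −1811 kJ, so reaction 1 has the more negative ΔH; |ΔH_1 − ΔH_2| = 1811 kJ.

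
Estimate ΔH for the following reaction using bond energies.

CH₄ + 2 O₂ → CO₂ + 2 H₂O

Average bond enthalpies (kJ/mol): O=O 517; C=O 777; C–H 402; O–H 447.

ΔH ≈ −700 kJ

Bonds broken (reactants):
  C–H: 4 × 402 = 1608
  O=O: 2 × 517 = 1034
  Σ(broken) = 2642 kJ
Bonds formed (products):
  C=O: 2 × 777 = 1554
  O–H: 4 × 447 = 1788
  Σ(formed) = 3342 kJ
ΔH = Σ(broken) − Σ(formed) = 2642 − 3342 = −700 kJ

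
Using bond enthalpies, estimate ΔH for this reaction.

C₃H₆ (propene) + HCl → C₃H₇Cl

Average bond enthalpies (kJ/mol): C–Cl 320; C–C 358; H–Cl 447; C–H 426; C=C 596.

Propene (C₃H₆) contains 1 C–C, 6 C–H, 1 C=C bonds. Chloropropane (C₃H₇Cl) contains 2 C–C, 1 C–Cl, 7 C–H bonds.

ΔH ≈ −61 kJ

Bonds broken (reactants):
  C–C: 1 × 358 = 358
  C–H: 6 × 426 = 2556
  C=C: 1 × 596 = 596
  H–Cl: 1 × 447 = 447
  Σ(broken) = 3957 kJ
Bonds formed (products):
  C–C: 2 × 358 = 716
  C–Cl: 1 × 320 = 320
  C–H: 7 × 426 = 2982
  Σ(formed) = 4018 kJ
ΔH = Σ(broken) − Σ(formed) = 3957 − 4018 = −61 kJ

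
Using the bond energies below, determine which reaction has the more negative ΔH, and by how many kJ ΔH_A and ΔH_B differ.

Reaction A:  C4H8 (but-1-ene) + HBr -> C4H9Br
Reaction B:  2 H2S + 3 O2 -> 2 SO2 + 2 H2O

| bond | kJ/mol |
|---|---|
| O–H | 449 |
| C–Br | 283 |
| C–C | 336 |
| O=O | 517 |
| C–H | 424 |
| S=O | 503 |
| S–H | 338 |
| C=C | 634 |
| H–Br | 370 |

Reaction B, by 866 kJ

Reaction A:
  Bonds broken (reactants):
    C–C: 2 × 336 = 672
    C–H: 8 × 424 = 3392
    C=C: 1 × 634 = 634
    H–Br: 1 × 370 = 370
    Σ(broken) = 5068 kJ
  Bonds formed (products):
    C–Br: 1 × 283 = 283
    C–C: 3 × 336 = 1008
    C–H: 9 × 424 = 3816
    Σ(formed) = 5107 kJ
  ΔH_A = 5068 − 5107 = −39 kJ
Reaction B:
  Bonds broken (reactants):
    O=O: 3 × 517 = 1551
    S–H: 4 × 338 = 1352
    Σ(broken) = 2903 kJ
  Bonds formed (products):
    O–H: 4 × 449 = 1796
    S=O: 4 × 503 = 2012
    Σ(formed) = 3808 kJ
  ΔH_B = 2903 − 3808 = −905 kJ
ΔH_A − ΔH_B = +866 kJ, so reaction B has the more negative ΔH; |ΔH_A − ΔH_B| = 866 kJ.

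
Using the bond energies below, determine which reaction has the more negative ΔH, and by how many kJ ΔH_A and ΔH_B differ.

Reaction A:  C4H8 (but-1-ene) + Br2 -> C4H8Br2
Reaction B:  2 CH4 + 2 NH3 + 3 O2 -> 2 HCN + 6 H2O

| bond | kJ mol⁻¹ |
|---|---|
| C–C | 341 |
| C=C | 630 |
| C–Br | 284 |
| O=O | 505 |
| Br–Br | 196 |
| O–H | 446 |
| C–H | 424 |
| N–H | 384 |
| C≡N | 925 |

Reaction B, by 756 kJ

Reaction A:
  Bonds broken (reactants):
    Br–Br: 1 × 196 = 196
    C–C: 2 × 341 = 682
    C–H: 8 × 424 = 3392
    C=C: 1 × 630 = 630
    Σ(broken) = 4900 kJ
  Bonds formed (products):
    C–Br: 2 × 284 = 568
    C–C: 3 × 341 = 1023
    C–H: 8 × 424 = 3392
    Σ(formed) = 4983 kJ
  ΔH_A = 4900 − 4983 = −83 kJ
Reaction B:
  Bonds broken (reactants):
    C–H: 8 × 424 = 3392
    N–H: 6 × 384 = 2304
    O=O: 3 × 505 = 1515
    Σ(broken) = 7211 kJ
  Bonds formed (products):
    C≡N: 2 × 925 = 1850
    C–H: 2 × 424 = 848
    O–H: 12 × 446 = 5352
    Σ(formed) = 8050 kJ
  ΔH_B = 7211 − 8050 = −839 kJ
ΔH_A − ΔH_B = +756 kJ, so reaction B has the more negative ΔH; |ΔH_A − ΔH_B| = 756 kJ.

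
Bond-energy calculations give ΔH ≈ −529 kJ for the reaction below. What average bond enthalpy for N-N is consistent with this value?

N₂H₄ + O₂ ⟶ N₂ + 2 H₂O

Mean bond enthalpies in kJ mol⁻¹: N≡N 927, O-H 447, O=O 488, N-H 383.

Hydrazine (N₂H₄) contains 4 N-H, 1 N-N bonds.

Let D be the N-N bond energy.
Σ(broken) = 4×383 + 1×D + 1×488 = 2020 + D
Σ(formed) = 1×927 + 4×447 = 2715
ΔH = Σ(broken) − Σ(formed) = (2020 + D) − (2715) = −695 + D
Setting this equal to −529 kJ gives D = 166 kJ/mol.

D(N-N) ≈ 166 kJ/mol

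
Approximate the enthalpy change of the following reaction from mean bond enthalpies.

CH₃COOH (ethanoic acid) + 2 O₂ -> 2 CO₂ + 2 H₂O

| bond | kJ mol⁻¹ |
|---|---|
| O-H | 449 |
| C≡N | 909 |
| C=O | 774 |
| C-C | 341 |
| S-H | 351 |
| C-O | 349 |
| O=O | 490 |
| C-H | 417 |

Bonds broken (reactants):
  C-C: 1 × 341 = 341
  C-H: 3 × 417 = 1251
  C-O: 1 × 349 = 349
  C=O: 1 × 774 = 774
  O-H: 1 × 449 = 449
  O=O: 2 × 490 = 980
  Σ(broken) = 4144 kJ
Bonds formed (products):
  C=O: 4 × 774 = 3096
  O-H: 4 × 449 = 1796
  Σ(formed) = 4892 kJ
ΔH = Σ(broken) − Σ(formed) = 4144 − 4892 = −748 kJ

ΔH ≈ −748 kJ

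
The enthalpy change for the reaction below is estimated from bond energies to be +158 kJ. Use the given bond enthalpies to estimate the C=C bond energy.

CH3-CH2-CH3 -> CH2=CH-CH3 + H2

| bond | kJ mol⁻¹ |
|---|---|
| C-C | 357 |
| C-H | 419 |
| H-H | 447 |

D(C=C) ≈ 590 kJ/mol

Let D be the C=C bond energy.
Σ(broken) = 2×357 + 8×419 = 4066
Σ(formed) = 1×357 + 6×419 + 1×D + 1×447 = 3318 + D
ΔH = Σ(broken) − Σ(formed) = (4066) − (3318 + D) = +748 − D
Setting this equal to +158 kJ gives D = 590 kJ/mol.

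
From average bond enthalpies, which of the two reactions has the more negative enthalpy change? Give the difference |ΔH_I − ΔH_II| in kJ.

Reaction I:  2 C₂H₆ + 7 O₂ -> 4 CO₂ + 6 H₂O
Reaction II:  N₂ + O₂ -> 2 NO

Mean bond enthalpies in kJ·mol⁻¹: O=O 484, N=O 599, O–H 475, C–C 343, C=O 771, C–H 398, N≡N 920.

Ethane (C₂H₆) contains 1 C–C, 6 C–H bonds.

Reaction I, by 3224 kJ

Reaction I:
  Bonds broken (reactants):
    C–C: 2 × 343 = 686
    C–H: 12 × 398 = 4776
    O=O: 7 × 484 = 3388
    Σ(broken) = 8850 kJ
  Bonds formed (products):
    C=O: 8 × 771 = 6168
    O–H: 12 × 475 = 5700
    Σ(formed) = 11868 kJ
  ΔH_I = 8850 − 11868 = −3018 kJ
Reaction II:
  Bonds broken (reactants):
    N≡N: 1 × 920 = 920
    O=O: 1 × 484 = 484
    Σ(broken) = 1404 kJ
  Bonds formed (products):
    N=O: 2 × 599 = 1198
    Σ(formed) = 1198 kJ
  ΔH_II = 1404 − 1198 = +206 kJ
ΔH_I − ΔH_II = −3224 kJ, so reaction I has the more negative ΔH; |ΔH_I − ΔH_II| = 3224 kJ.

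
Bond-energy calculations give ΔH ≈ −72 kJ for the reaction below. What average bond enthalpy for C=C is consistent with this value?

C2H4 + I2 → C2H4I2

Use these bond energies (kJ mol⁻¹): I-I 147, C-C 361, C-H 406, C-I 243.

D(C=C) ≈ 628 kJ/mol

Let D be the C=C bond energy.
Σ(broken) = 4×406 + 1×D + 1×147 = 1771 + D
Σ(formed) = 1×361 + 4×406 + 2×243 = 2471
ΔH = Σ(broken) − Σ(formed) = (1771 + D) − (2471) = −700 + D
Setting this equal to −72 kJ gives D = 628 kJ/mol.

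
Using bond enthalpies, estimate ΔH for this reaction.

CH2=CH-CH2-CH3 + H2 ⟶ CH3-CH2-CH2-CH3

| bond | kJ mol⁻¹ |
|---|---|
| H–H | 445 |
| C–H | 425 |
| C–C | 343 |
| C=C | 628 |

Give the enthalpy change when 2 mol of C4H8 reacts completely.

Bonds broken (reactants):
  C–C: 2 × 343 = 686
  C–H: 8 × 425 = 3400
  C=C: 1 × 628 = 628
  H–H: 1 × 445 = 445
  Σ(broken) = 5159 kJ
Bonds formed (products):
  C–C: 3 × 343 = 1029
  C–H: 10 × 425 = 4250
  Σ(formed) = 5279 kJ
ΔH = Σ(broken) − Σ(formed) = 5159 − 5279 = −120 kJ
For 2× the reaction as written: 2 × (−120) = −240 kJ

ΔH = −240 kJ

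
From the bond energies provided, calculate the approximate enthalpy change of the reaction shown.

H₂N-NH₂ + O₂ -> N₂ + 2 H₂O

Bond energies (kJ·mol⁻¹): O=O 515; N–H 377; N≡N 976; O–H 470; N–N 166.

ΔH ≈ −667 kJ

Bonds broken (reactants):
  N–H: 4 × 377 = 1508
  N–N: 1 × 166 = 166
  O=O: 1 × 515 = 515
  Σ(broken) = 2189 kJ
Bonds formed (products):
  N≡N: 1 × 976 = 976
  O–H: 4 × 470 = 1880
  Σ(formed) = 2856 kJ
ΔH = Σ(broken) − Σ(formed) = 2189 − 2856 = −667 kJ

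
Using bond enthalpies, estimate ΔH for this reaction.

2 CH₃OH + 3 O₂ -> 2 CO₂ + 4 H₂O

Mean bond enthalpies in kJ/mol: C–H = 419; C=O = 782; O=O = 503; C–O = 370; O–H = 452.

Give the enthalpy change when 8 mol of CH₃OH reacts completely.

Bonds broken (reactants):
  C–H: 6 × 419 = 2514
  C–O: 2 × 370 = 740
  O–H: 2 × 452 = 904
  O=O: 3 × 503 = 1509
  Σ(broken) = 5667 kJ
Bonds formed (products):
  C=O: 4 × 782 = 3128
  O–H: 8 × 452 = 3616
  Σ(formed) = 6744 kJ
ΔH = Σ(broken) − Σ(formed) = 5667 − 6744 = −1077 kJ
For 4× the reaction as written: 4 × (−1077) = −4308 kJ

ΔH = −4308 kJ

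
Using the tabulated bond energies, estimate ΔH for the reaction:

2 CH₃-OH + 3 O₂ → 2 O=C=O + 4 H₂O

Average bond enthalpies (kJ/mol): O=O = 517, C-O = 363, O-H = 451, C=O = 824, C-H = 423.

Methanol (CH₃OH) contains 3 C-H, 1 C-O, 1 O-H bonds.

Bonds broken (reactants):
  C-H: 6 × 423 = 2538
  C-O: 2 × 363 = 726
  O-H: 2 × 451 = 902
  O=O: 3 × 517 = 1551
  Σ(broken) = 5717 kJ
Bonds formed (products):
  C=O: 4 × 824 = 3296
  O-H: 8 × 451 = 3608
  Σ(formed) = 6904 kJ
ΔH = Σ(broken) − Σ(formed) = 5717 − 6904 = −1187 kJ

ΔH ≈ −1187 kJ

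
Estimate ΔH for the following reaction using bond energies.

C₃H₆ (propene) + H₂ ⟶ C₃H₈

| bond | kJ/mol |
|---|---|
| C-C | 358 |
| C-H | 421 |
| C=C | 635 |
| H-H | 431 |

Bonds broken (reactants):
  C-C: 1 × 358 = 358
  C-H: 6 × 421 = 2526
  C=C: 1 × 635 = 635
  H-H: 1 × 431 = 431
  Σ(broken) = 3950 kJ
Bonds formed (products):
  C-C: 2 × 358 = 716
  C-H: 8 × 421 = 3368
  Σ(formed) = 4084 kJ
ΔH = Σ(broken) − Σ(formed) = 3950 − 4084 = −134 kJ

ΔH ≈ −134 kJ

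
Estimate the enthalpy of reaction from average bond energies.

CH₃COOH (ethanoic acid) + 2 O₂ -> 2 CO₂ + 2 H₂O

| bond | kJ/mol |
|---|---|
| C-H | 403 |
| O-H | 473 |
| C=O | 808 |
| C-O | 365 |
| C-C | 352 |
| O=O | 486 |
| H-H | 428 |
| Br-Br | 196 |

ΔH ≈ −945 kJ

Bonds broken (reactants):
  C-C: 1 × 352 = 352
  C-H: 3 × 403 = 1209
  C-O: 1 × 365 = 365
  C=O: 1 × 808 = 808
  O-H: 1 × 473 = 473
  O=O: 2 × 486 = 972
  Σ(broken) = 4179 kJ
Bonds formed (products):
  C=O: 4 × 808 = 3232
  O-H: 4 × 473 = 1892
  Σ(formed) = 5124 kJ
ΔH = Σ(broken) − Σ(formed) = 4179 − 5124 = −945 kJ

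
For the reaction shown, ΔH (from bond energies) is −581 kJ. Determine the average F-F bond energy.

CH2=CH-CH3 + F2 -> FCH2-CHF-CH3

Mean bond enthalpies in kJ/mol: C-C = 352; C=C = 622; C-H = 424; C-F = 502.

D(F-F) ≈ 153 kJ/mol

Let D be the F-F bond energy.
Σ(broken) = 1×352 + 6×424 + 1×622 + 1×D = 3518 + D
Σ(formed) = 2×352 + 2×502 + 6×424 = 4252
ΔH = Σ(broken) − Σ(formed) = (3518 + D) − (4252) = −734 + D
Setting this equal to −581 kJ gives D = 153 kJ/mol.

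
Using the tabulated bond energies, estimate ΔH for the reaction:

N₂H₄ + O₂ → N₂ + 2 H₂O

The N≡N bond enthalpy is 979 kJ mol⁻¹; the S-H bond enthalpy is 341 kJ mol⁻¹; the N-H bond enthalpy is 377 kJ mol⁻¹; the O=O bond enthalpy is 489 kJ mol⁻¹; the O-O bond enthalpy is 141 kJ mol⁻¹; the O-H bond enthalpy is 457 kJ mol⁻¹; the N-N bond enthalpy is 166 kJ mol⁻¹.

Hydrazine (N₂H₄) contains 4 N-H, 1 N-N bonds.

Bonds broken (reactants):
  N-H: 4 × 377 = 1508
  N-N: 1 × 166 = 166
  O=O: 1 × 489 = 489
  Σ(broken) = 2163 kJ
Bonds formed (products):
  N≡N: 1 × 979 = 979
  O-H: 4 × 457 = 1828
  Σ(formed) = 2807 kJ
ΔH = Σ(broken) − Σ(formed) = 2163 − 2807 = −644 kJ

ΔH ≈ −644 kJ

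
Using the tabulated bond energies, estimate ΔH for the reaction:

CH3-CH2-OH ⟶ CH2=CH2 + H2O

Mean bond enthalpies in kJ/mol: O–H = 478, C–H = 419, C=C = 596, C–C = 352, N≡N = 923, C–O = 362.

ΔH ≈ +59 kJ

Bonds broken (reactants):
  C–C: 1 × 352 = 352
  C–H: 5 × 419 = 2095
  C–O: 1 × 362 = 362
  O–H: 1 × 478 = 478
  Σ(broken) = 3287 kJ
Bonds formed (products):
  C–H: 4 × 419 = 1676
  C=C: 1 × 596 = 596
  O–H: 2 × 478 = 956
  Σ(formed) = 3228 kJ
ΔH = Σ(broken) − Σ(formed) = 3287 − 3228 = +59 kJ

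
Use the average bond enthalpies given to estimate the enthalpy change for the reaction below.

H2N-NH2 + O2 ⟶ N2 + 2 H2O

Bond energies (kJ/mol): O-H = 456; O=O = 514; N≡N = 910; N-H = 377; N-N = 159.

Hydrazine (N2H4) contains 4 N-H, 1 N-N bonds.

Bonds broken (reactants):
  N-H: 4 × 377 = 1508
  N-N: 1 × 159 = 159
  O=O: 1 × 514 = 514
  Σ(broken) = 2181 kJ
Bonds formed (products):
  N≡N: 1 × 910 = 910
  O-H: 4 × 456 = 1824
  Σ(formed) = 2734 kJ
ΔH = Σ(broken) − Σ(formed) = 2181 − 2734 = −553 kJ

ΔH ≈ −553 kJ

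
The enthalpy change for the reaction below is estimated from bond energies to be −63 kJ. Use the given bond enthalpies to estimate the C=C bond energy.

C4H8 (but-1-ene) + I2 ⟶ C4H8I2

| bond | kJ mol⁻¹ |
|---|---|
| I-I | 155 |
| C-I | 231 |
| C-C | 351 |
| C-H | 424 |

D(C=C) ≈ 595 kJ/mol

Let D be the C=C bond energy.
Σ(broken) = 2×351 + 8×424 + 1×D + 1×155 = 4249 + D
Σ(formed) = 3×351 + 8×424 + 2×231 = 4907
ΔH = Σ(broken) − Σ(formed) = (4249 + D) − (4907) = −658 + D
Setting this equal to −63 kJ gives D = 595 kJ/mol.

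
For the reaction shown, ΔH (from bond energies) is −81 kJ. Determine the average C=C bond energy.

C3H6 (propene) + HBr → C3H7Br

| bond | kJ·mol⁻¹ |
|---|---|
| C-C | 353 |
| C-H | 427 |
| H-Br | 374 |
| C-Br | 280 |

D(C=C) ≈ 605 kJ/mol

Let D be the C=C bond energy.
Σ(broken) = 1×353 + 6×427 + 1×D + 1×374 = 3289 + D
Σ(formed) = 1×280 + 2×353 + 7×427 = 3975
ΔH = Σ(broken) − Σ(formed) = (3289 + D) − (3975) = −686 + D
Setting this equal to −81 kJ gives D = 605 kJ/mol.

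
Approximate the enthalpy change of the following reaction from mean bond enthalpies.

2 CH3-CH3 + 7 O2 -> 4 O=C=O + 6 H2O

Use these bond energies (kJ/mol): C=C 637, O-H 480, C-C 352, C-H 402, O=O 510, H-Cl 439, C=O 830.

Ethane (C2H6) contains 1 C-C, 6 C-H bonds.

ΔH ≈ −3302 kJ

Bonds broken (reactants):
  C-C: 2 × 352 = 704
  C-H: 12 × 402 = 4824
  O=O: 7 × 510 = 3570
  Σ(broken) = 9098 kJ
Bonds formed (products):
  C=O: 8 × 830 = 6640
  O-H: 12 × 480 = 5760
  Σ(formed) = 12400 kJ
ΔH = Σ(broken) − Σ(formed) = 9098 − 12400 = −3302 kJ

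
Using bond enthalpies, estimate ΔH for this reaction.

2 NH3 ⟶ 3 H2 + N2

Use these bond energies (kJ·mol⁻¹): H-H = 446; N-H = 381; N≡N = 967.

ΔH ≈ −19 kJ

Bonds broken (reactants):
  N-H: 6 × 381 = 2286
  Σ(broken) = 2286 kJ
Bonds formed (products):
  H-H: 3 × 446 = 1338
  N≡N: 1 × 967 = 967
  Σ(formed) = 2305 kJ
ΔH = Σ(broken) − Σ(formed) = 2286 − 2305 = −19 kJ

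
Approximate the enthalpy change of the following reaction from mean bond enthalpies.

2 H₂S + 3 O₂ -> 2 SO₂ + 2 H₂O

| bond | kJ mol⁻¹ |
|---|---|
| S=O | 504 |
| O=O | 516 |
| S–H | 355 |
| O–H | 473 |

Bonds broken (reactants):
  O=O: 3 × 516 = 1548
  S–H: 4 × 355 = 1420
  Σ(broken) = 2968 kJ
Bonds formed (products):
  O–H: 4 × 473 = 1892
  S=O: 4 × 504 = 2016
  Σ(formed) = 3908 kJ
ΔH = Σ(broken) − Σ(formed) = 2968 − 3908 = −940 kJ

ΔH ≈ −940 kJ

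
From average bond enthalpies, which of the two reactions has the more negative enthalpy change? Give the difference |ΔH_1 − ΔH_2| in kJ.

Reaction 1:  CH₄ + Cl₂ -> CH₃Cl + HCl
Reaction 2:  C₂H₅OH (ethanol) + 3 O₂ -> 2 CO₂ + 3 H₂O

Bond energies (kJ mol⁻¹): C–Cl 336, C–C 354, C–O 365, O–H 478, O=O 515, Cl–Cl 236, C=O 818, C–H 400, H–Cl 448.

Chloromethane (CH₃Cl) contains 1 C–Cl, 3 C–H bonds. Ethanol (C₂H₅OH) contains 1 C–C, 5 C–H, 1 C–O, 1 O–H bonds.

Reaction 2, by 1250 kJ

Reaction 1:
  Bonds broken (reactants):
    C–H: 4 × 400 = 1600
    Cl–Cl: 1 × 236 = 236
    Σ(broken) = 1836 kJ
  Bonds formed (products):
    C–Cl: 1 × 336 = 336
    C–H: 3 × 400 = 1200
    H–Cl: 1 × 448 = 448
    Σ(formed) = 1984 kJ
  ΔH_1 = 1836 − 1984 = −148 kJ
Reaction 2:
  Bonds broken (reactants):
    C–C: 1 × 354 = 354
    C–H: 5 × 400 = 2000
    C–O: 1 × 365 = 365
    O–H: 1 × 478 = 478
    O=O: 3 × 515 = 1545
    Σ(broken) = 4742 kJ
  Bonds formed (products):
    C=O: 4 × 818 = 3272
    O–H: 6 × 478 = 2868
    Σ(formed) = 6140 kJ
  ΔH_2 = 4742 − 6140 = −1398 kJ
ΔH_1 − ΔH_2 = +1250 kJ, so reaction 2 has the more negative ΔH; |ΔH_1 − ΔH_2| = 1250 kJ.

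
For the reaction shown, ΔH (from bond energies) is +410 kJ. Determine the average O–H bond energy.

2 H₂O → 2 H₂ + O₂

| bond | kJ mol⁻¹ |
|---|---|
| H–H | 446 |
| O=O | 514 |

D(O–H) ≈ 454 kJ/mol

Let D be the O–H bond energy.
Σ(broken) = 4×D = 4D
Σ(formed) = 2×446 + 1×514 = 1406
ΔH = Σ(broken) − Σ(formed) = (4D) − (1406) = −1406 + 4D
Setting this equal to +410 kJ gives 4D = 1816, so D = 454 kJ/mol.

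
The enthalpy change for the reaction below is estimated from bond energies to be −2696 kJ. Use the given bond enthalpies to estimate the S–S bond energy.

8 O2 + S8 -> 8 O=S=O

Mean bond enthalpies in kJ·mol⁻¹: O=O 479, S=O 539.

Let D be the S–S bond energy.
Σ(broken) = 8×479 + 8×D = 3832 + 8D
Σ(formed) = 16×539 = 8624
ΔH = Σ(broken) − Σ(formed) = (3832 + 8D) − (8624) = −4792 + 8D
Setting this equal to −2696 kJ gives 8D = 2096, so D = 262 kJ/mol.

D(S–S) ≈ 262 kJ/mol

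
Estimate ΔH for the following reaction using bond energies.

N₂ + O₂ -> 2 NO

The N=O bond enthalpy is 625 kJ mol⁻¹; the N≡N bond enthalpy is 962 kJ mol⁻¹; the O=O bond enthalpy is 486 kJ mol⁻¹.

ΔH ≈ +198 kJ

Bonds broken (reactants):
  N≡N: 1 × 962 = 962
  O=O: 1 × 486 = 486
  Σ(broken) = 1448 kJ
Bonds formed (products):
  N=O: 2 × 625 = 1250
  Σ(formed) = 1250 kJ
ΔH = Σ(broken) − Σ(formed) = 1448 − 1250 = +198 kJ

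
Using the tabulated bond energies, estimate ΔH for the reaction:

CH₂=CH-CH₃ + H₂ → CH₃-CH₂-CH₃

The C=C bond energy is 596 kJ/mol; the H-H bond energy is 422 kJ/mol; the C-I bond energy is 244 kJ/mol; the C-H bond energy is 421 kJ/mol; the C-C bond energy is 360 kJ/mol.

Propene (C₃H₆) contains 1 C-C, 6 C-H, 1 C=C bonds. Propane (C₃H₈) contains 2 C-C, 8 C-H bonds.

ΔH ≈ −184 kJ

Bonds broken (reactants):
  C-C: 1 × 360 = 360
  C-H: 6 × 421 = 2526
  C=C: 1 × 596 = 596
  H-H: 1 × 422 = 422
  Σ(broken) = 3904 kJ
Bonds formed (products):
  C-C: 2 × 360 = 720
  C-H: 8 × 421 = 3368
  Σ(formed) = 4088 kJ
ΔH = Σ(broken) − Σ(formed) = 3904 − 4088 = −184 kJ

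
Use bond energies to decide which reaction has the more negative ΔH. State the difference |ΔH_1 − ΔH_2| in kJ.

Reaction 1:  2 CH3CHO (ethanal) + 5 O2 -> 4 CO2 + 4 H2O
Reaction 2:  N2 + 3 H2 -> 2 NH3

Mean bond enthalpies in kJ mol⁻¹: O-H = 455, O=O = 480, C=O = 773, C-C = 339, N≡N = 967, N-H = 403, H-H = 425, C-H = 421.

Reaction 1, by 1656 kJ

Reaction 1:
  Bonds broken (reactants):
    C-C: 2 × 339 = 678
    C-H: 8 × 421 = 3368
    C=O: 2 × 773 = 1546
    O=O: 5 × 480 = 2400
    Σ(broken) = 7992 kJ
  Bonds formed (products):
    C=O: 8 × 773 = 6184
    O-H: 8 × 455 = 3640
    Σ(formed) = 9824 kJ
  ΔH_1 = 7992 − 9824 = −1832 kJ
Reaction 2:
  Bonds broken (reactants):
    H-H: 3 × 425 = 1275
    N≡N: 1 × 967 = 967
    Σ(broken) = 2242 kJ
  Bonds formed (products):
    N-H: 6 × 403 = 2418
    Σ(formed) = 2418 kJ
  ΔH_2 = 2242 − 2418 = −176 kJ
ΔH_1 − ΔH_2 = −1656 kJ, so reaction 1 has the more negative ΔH; |ΔH_1 − ΔH_2| = 1656 kJ.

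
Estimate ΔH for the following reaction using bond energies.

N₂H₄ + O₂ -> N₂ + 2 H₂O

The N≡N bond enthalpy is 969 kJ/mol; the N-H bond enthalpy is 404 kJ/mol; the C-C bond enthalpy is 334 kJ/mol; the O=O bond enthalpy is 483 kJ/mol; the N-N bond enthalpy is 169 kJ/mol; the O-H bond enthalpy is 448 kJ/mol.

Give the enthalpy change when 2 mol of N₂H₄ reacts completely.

ΔH = −986 kJ

Bonds broken (reactants):
  N-H: 4 × 404 = 1616
  N-N: 1 × 169 = 169
  O=O: 1 × 483 = 483
  Σ(broken) = 2268 kJ
Bonds formed (products):
  N≡N: 1 × 969 = 969
  O-H: 4 × 448 = 1792
  Σ(formed) = 2761 kJ
ΔH = Σ(broken) − Σ(formed) = 2268 − 2761 = −493 kJ
For 2× the reaction as written: 2 × (−493) = −986 kJ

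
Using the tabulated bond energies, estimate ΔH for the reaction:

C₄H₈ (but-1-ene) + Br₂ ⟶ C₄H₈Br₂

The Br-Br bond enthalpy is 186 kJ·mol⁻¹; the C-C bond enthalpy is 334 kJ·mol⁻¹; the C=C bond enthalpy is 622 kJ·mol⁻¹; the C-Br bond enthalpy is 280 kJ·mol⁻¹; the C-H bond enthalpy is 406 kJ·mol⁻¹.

ΔH ≈ −86 kJ

Bonds broken (reactants):
  Br-Br: 1 × 186 = 186
  C-C: 2 × 334 = 668
  C-H: 8 × 406 = 3248
  C=C: 1 × 622 = 622
  Σ(broken) = 4724 kJ
Bonds formed (products):
  C-Br: 2 × 280 = 560
  C-C: 3 × 334 = 1002
  C-H: 8 × 406 = 3248
  Σ(formed) = 4810 kJ
ΔH = Σ(broken) − Σ(formed) = 4724 − 4810 = −86 kJ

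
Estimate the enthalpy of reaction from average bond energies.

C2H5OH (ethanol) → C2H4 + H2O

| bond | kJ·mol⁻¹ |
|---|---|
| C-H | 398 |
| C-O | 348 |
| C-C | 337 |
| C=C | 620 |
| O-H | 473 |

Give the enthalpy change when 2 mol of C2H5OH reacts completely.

Bonds broken (reactants):
  C-C: 1 × 337 = 337
  C-H: 5 × 398 = 1990
  C-O: 1 × 348 = 348
  O-H: 1 × 473 = 473
  Σ(broken) = 3148 kJ
Bonds formed (products):
  C-H: 4 × 398 = 1592
  C=C: 1 × 620 = 620
  O-H: 2 × 473 = 946
  Σ(formed) = 3158 kJ
ΔH = Σ(broken) − Σ(formed) = 3148 − 3158 = −10 kJ
For 2× the reaction as written: 2 × (−10) = −20 kJ

ΔH = −20 kJ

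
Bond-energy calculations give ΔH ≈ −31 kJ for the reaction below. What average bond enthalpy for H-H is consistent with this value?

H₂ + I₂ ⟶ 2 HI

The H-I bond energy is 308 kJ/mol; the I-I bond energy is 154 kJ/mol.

Let D be the H-H bond energy.
Σ(broken) = 1×D + 1×154 = 154 + D
Σ(formed) = 2×308 = 616
ΔH = Σ(broken) − Σ(formed) = (154 + D) − (616) = −462 + D
Setting this equal to −31 kJ gives D = 431 kJ/mol.

D(H-H) ≈ 431 kJ/mol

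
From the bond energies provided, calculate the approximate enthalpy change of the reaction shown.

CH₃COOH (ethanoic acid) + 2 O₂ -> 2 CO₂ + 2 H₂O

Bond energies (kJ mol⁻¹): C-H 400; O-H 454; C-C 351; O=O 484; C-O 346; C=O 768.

Bonds broken (reactants):
  C-C: 1 × 351 = 351
  C-H: 3 × 400 = 1200
  C-O: 1 × 346 = 346
  C=O: 1 × 768 = 768
  O-H: 1 × 454 = 454
  O=O: 2 × 484 = 968
  Σ(broken) = 4087 kJ
Bonds formed (products):
  C=O: 4 × 768 = 3072
  O-H: 4 × 454 = 1816
  Σ(formed) = 4888 kJ
ΔH = Σ(broken) − Σ(formed) = 4087 − 4888 = −801 kJ

ΔH ≈ −801 kJ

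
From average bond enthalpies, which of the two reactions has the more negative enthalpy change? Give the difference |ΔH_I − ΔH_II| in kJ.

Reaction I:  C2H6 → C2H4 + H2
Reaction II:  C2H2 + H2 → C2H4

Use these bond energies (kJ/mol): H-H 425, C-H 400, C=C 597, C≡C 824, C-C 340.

Reaction II, by 266 kJ

Reaction I:
  Bonds broken (reactants):
    C-C: 1 × 340 = 340
    C-H: 6 × 400 = 2400
    Σ(broken) = 2740 kJ
  Bonds formed (products):
    C-H: 4 × 400 = 1600
    C=C: 1 × 597 = 597
    H-H: 1 × 425 = 425
    Σ(formed) = 2622 kJ
  ΔH_I = 2740 − 2622 = +118 kJ
Reaction II:
  Bonds broken (reactants):
    C≡C: 1 × 824 = 824
    C-H: 2 × 400 = 800
    H-H: 1 × 425 = 425
    Σ(broken) = 2049 kJ
  Bonds formed (products):
    C-H: 4 × 400 = 1600
    C=C: 1 × 597 = 597
    Σ(formed) = 2197 kJ
  ΔH_II = 2049 − 2197 = −148 kJ
ΔH_I − ΔH_II = +266 kJ, so reaction II has the more negative ΔH; |ΔH_I − ΔH_II| = 266 kJ.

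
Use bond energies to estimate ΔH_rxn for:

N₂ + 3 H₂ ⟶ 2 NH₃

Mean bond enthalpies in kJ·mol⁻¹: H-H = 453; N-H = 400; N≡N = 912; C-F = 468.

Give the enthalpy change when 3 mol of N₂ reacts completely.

Bonds broken (reactants):
  H-H: 3 × 453 = 1359
  N≡N: 1 × 912 = 912
  Σ(broken) = 2271 kJ
Bonds formed (products):
  N-H: 6 × 400 = 2400
  Σ(formed) = 2400 kJ
ΔH = Σ(broken) − Σ(formed) = 2271 − 2400 = −129 kJ
For 3× the reaction as written: 3 × (−129) = −387 kJ

ΔH = −387 kJ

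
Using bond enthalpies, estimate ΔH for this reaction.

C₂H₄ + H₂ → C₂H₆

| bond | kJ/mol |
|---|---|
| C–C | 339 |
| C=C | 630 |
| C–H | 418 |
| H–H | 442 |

ΔH ≈ −103 kJ

Bonds broken (reactants):
  C–H: 4 × 418 = 1672
  C=C: 1 × 630 = 630
  H–H: 1 × 442 = 442
  Σ(broken) = 2744 kJ
Bonds formed (products):
  C–C: 1 × 339 = 339
  C–H: 6 × 418 = 2508
  Σ(formed) = 2847 kJ
ΔH = Σ(broken) − Σ(formed) = 2744 − 2847 = −103 kJ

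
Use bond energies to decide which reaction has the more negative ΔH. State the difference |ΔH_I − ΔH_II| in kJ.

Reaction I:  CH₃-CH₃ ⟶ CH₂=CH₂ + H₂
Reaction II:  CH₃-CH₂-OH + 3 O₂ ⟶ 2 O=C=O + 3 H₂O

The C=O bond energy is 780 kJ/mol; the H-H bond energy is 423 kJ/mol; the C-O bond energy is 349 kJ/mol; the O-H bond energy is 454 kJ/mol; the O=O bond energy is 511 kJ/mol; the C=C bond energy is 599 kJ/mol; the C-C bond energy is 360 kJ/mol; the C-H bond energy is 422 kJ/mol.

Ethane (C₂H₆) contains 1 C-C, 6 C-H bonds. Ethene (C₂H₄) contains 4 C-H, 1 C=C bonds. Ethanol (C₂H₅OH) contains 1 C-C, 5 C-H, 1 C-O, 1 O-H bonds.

Reaction II, by 1220 kJ

Reaction I:
  Bonds broken (reactants):
    C-C: 1 × 360 = 360
    C-H: 6 × 422 = 2532
    Σ(broken) = 2892 kJ
  Bonds formed (products):
    C-H: 4 × 422 = 1688
    C=C: 1 × 599 = 599
    H-H: 1 × 423 = 423
    Σ(formed) = 2710 kJ
  ΔH_I = 2892 − 2710 = +182 kJ
Reaction II:
  Bonds broken (reactants):
    C-C: 1 × 360 = 360
    C-H: 5 × 422 = 2110
    C-O: 1 × 349 = 349
    O-H: 1 × 454 = 454
    O=O: 3 × 511 = 1533
    Σ(broken) = 4806 kJ
  Bonds formed (products):
    C=O: 4 × 780 = 3120
    O-H: 6 × 454 = 2724
    Σ(formed) = 5844 kJ
  ΔH_II = 4806 − 5844 = −1038 kJ
ΔH_I − ΔH_II = +1220 kJ, so reaction II has the more negative ΔH; |ΔH_I − ΔH_II| = 1220 kJ.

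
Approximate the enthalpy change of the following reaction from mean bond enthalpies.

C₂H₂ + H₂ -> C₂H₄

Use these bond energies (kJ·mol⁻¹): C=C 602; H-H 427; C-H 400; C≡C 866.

ΔH ≈ −109 kJ

Bonds broken (reactants):
  C≡C: 1 × 866 = 866
  C-H: 2 × 400 = 800
  H-H: 1 × 427 = 427
  Σ(broken) = 2093 kJ
Bonds formed (products):
  C-H: 4 × 400 = 1600
  C=C: 1 × 602 = 602
  Σ(formed) = 2202 kJ
ΔH = Σ(broken) − Σ(formed) = 2093 − 2202 = −109 kJ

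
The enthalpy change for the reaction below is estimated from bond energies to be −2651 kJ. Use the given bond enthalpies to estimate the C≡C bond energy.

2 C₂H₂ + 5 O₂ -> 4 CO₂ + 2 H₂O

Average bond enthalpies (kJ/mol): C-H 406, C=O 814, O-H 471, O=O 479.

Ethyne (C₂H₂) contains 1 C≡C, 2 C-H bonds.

D(C≡C) ≈ 863 kJ/mol

Let D be the C≡C bond energy.
Σ(broken) = 2×D + 4×406 + 5×479 = 4019 + 2D
Σ(formed) = 8×814 + 4×471 = 8396
ΔH = Σ(broken) − Σ(formed) = (4019 + 2D) − (8396) = −4377 + 2D
Setting this equal to −2651 kJ gives 2D = 1726, so D = 863 kJ/mol.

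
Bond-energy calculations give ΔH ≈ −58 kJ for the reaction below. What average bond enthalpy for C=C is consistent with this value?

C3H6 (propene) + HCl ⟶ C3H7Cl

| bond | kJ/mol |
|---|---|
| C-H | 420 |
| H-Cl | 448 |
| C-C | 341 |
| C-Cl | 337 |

Let D be the C=C bond energy.
Σ(broken) = 1×341 + 6×420 + 1×D + 1×448 = 3309 + D
Σ(formed) = 2×341 + 1×337 + 7×420 = 3959
ΔH = Σ(broken) − Σ(formed) = (3309 + D) − (3959) = −650 + D
Setting this equal to −58 kJ gives D = 592 kJ/mol.

D(C=C) ≈ 592 kJ/mol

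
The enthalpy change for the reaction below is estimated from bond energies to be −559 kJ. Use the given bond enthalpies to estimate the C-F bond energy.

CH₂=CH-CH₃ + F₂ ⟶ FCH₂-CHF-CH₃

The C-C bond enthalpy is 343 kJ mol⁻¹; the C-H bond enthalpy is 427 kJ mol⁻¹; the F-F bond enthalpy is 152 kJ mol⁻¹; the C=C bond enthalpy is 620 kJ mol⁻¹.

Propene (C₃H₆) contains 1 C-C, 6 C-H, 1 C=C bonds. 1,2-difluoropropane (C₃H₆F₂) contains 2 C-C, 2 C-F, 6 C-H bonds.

Let D be the C-F bond energy.
Σ(broken) = 1×343 + 6×427 + 1×620 + 1×152 = 3677
Σ(formed) = 2×343 + 2×D + 6×427 = 3248 + 2D
ΔH = Σ(broken) − Σ(formed) = (3677) − (3248 + 2D) = +429 − 2D
Setting this equal to −559 kJ gives 2D = 988, so D = 494 kJ/mol.

D(C-F) ≈ 494 kJ/mol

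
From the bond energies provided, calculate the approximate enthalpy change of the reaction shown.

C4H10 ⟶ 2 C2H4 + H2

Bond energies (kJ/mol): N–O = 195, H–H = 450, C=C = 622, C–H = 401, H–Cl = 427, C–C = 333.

Bonds broken (reactants):
  C–C: 3 × 333 = 999
  C–H: 10 × 401 = 4010
  Σ(broken) = 5009 kJ
Bonds formed (products):
  C–H: 8 × 401 = 3208
  C=C: 2 × 622 = 1244
  H–H: 1 × 450 = 450
  Σ(formed) = 4902 kJ
ΔH = Σ(broken) − Σ(formed) = 5009 − 4902 = +107 kJ

ΔH ≈ +107 kJ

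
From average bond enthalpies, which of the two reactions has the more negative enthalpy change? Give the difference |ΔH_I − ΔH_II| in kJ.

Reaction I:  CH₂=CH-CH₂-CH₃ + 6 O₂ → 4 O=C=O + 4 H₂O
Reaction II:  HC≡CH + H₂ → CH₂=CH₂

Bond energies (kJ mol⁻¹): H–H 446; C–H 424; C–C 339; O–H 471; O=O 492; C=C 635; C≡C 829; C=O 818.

Reaction I:
  Bonds broken (reactants):
    C–C: 2 × 339 = 678
    C–H: 8 × 424 = 3392
    C=C: 1 × 635 = 635
    O=O: 6 × 492 = 2952
    Σ(broken) = 7657 kJ
  Bonds formed (products):
    C=O: 8 × 818 = 6544
    O–H: 8 × 471 = 3768
    Σ(formed) = 10312 kJ
  ΔH_I = 7657 − 10312 = −2655 kJ
Reaction II:
  Bonds broken (reactants):
    C≡C: 1 × 829 = 829
    C–H: 2 × 424 = 848
    H–H: 1 × 446 = 446
    Σ(broken) = 2123 kJ
  Bonds formed (products):
    C–H: 4 × 424 = 1696
    C=C: 1 × 635 = 635
    Σ(formed) = 2331 kJ
  ΔH_II = 2123 − 2331 = −208 kJ
ΔH_I − ΔH_II = −2447 kJ, so reaction I has the more negative ΔH; |ΔH_I − ΔH_II| = 2447 kJ.

Reaction I, by 2447 kJ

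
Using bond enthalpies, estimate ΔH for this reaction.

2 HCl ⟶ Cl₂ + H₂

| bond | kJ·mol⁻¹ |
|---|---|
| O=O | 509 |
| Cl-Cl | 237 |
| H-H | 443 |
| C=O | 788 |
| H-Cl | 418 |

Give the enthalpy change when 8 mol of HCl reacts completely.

Bonds broken (reactants):
  H-Cl: 2 × 418 = 836
  Σ(broken) = 836 kJ
Bonds formed (products):
  Cl-Cl: 1 × 237 = 237
  H-H: 1 × 443 = 443
  Σ(formed) = 680 kJ
ΔH = Σ(broken) − Σ(formed) = 836 − 680 = +156 kJ
For 4× the reaction as written: 4 × (+156) = +624 kJ

ΔH = +624 kJ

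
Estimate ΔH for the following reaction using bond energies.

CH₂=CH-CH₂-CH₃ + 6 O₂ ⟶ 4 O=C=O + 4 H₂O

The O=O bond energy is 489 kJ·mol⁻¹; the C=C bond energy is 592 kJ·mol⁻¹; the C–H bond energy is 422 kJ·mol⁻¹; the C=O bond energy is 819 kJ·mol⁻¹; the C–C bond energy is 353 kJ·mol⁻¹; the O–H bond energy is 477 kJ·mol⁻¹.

ΔH ≈ −2760 kJ

Bonds broken (reactants):
  C–C: 2 × 353 = 706
  C–H: 8 × 422 = 3376
  C=C: 1 × 592 = 592
  O=O: 6 × 489 = 2934
  Σ(broken) = 7608 kJ
Bonds formed (products):
  C=O: 8 × 819 = 6552
  O–H: 8 × 477 = 3816
  Σ(formed) = 10368 kJ
ΔH = Σ(broken) − Σ(formed) = 7608 − 10368 = −2760 kJ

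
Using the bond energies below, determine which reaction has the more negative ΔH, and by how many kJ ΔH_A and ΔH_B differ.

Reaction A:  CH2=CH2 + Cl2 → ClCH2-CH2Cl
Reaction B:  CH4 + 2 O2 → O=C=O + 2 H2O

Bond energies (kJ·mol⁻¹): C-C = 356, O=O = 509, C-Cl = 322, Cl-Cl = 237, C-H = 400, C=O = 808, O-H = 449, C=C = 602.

Reaction B, by 633 kJ

Reaction A:
  Bonds broken (reactants):
    C-H: 4 × 400 = 1600
    C=C: 1 × 602 = 602
    Cl-Cl: 1 × 237 = 237
    Σ(broken) = 2439 kJ
  Bonds formed (products):
    C-C: 1 × 356 = 356
    C-Cl: 2 × 322 = 644
    C-H: 4 × 400 = 1600
    Σ(formed) = 2600 kJ
  ΔH_A = 2439 − 2600 = −161 kJ
Reaction B:
  Bonds broken (reactants):
    C-H: 4 × 400 = 1600
    O=O: 2 × 509 = 1018
    Σ(broken) = 2618 kJ
  Bonds formed (products):
    C=O: 2 × 808 = 1616
    O-H: 4 × 449 = 1796
    Σ(formed) = 3412 kJ
  ΔH_B = 2618 − 3412 = −794 kJ
ΔH_A − ΔH_B = +633 kJ, so reaction B has the more negative ΔH; |ΔH_A − ΔH_B| = 633 kJ.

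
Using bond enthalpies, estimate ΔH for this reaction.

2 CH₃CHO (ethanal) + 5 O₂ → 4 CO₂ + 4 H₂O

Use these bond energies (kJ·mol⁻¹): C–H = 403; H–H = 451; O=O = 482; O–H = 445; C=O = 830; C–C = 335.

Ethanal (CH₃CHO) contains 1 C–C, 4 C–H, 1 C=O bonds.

Bonds broken (reactants):
  C–C: 2 × 335 = 670
  C–H: 8 × 403 = 3224
  C=O: 2 × 830 = 1660
  O=O: 5 × 482 = 2410
  Σ(broken) = 7964 kJ
Bonds formed (products):
  C=O: 8 × 830 = 6640
  O–H: 8 × 445 = 3560
  Σ(formed) = 10200 kJ
ΔH = Σ(broken) − Σ(formed) = 7964 − 10200 = −2236 kJ

ΔH ≈ −2236 kJ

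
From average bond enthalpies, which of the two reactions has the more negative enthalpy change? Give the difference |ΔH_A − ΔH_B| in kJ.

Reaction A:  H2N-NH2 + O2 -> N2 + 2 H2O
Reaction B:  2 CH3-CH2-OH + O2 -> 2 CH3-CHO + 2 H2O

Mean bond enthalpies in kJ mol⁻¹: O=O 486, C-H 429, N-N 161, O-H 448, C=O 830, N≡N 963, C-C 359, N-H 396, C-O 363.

Reaction A, by 38 kJ

Reaction A:
  Bonds broken (reactants):
    N-H: 4 × 396 = 1584
    N-N: 1 × 161 = 161
    O=O: 1 × 486 = 486
    Σ(broken) = 2231 kJ
  Bonds formed (products):
    N≡N: 1 × 963 = 963
    O-H: 4 × 448 = 1792
    Σ(formed) = 2755 kJ
  ΔH_A = 2231 − 2755 = −524 kJ
Reaction B:
  Bonds broken (reactants):
    C-C: 2 × 359 = 718
    C-H: 10 × 429 = 4290
    C-O: 2 × 363 = 726
    O-H: 2 × 448 = 896
    O=O: 1 × 486 = 486
    Σ(broken) = 7116 kJ
  Bonds formed (products):
    C-C: 2 × 359 = 718
    C-H: 8 × 429 = 3432
    C=O: 2 × 830 = 1660
    O-H: 4 × 448 = 1792
    Σ(formed) = 7602 kJ
  ΔH_B = 7116 − 7602 = −486 kJ
ΔH_A − ΔH_B = −38 kJ, so reaction A has the more negative ΔH; |ΔH_A − ΔH_B| = 38 kJ.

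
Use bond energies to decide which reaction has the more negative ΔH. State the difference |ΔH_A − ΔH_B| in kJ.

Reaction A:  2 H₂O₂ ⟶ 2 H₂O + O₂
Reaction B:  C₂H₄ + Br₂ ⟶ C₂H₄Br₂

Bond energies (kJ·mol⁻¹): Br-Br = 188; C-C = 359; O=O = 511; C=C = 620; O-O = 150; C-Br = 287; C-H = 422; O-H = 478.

Reaction A:
  Bonds broken (reactants):
    O-H: 4 × 478 = 1912
    O-O: 2 × 150 = 300
    Σ(broken) = 2212 kJ
  Bonds formed (products):
    O-H: 4 × 478 = 1912
    O=O: 1 × 511 = 511
    Σ(formed) = 2423 kJ
  ΔH_A = 2212 − 2423 = −211 kJ
Reaction B:
  Bonds broken (reactants):
    Br-Br: 1 × 188 = 188
    C-H: 4 × 422 = 1688
    C=C: 1 × 620 = 620
    Σ(broken) = 2496 kJ
  Bonds formed (products):
    C-Br: 2 × 287 = 574
    C-C: 1 × 359 = 359
    C-H: 4 × 422 = 1688
    Σ(formed) = 2621 kJ
  ΔH_B = 2496 − 2621 = −125 kJ
ΔH_A − ΔH_B = −86 kJ, so reaction A has the more negative ΔH; |ΔH_A − ΔH_B| = 86 kJ.

Reaction A, by 86 kJ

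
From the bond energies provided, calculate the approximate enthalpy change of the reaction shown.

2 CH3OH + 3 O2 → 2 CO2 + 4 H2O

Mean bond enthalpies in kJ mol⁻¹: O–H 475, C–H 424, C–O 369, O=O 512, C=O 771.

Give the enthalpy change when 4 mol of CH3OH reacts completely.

ΔH = −2232 kJ

Bonds broken (reactants):
  C–H: 6 × 424 = 2544
  C–O: 2 × 369 = 738
  O–H: 2 × 475 = 950
  O=O: 3 × 512 = 1536
  Σ(broken) = 5768 kJ
Bonds formed (products):
  C=O: 4 × 771 = 3084
  O–H: 8 × 475 = 3800
  Σ(formed) = 6884 kJ
ΔH = Σ(broken) − Σ(formed) = 5768 − 6884 = −1116 kJ
For 2× the reaction as written: 2 × (−1116) = −2232 kJ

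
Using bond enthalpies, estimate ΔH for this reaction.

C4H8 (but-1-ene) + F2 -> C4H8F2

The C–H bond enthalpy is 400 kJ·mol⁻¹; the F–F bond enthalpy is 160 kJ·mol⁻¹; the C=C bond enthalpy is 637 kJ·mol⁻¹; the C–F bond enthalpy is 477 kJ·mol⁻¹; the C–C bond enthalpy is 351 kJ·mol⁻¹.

Bonds broken (reactants):
  C–C: 2 × 351 = 702
  C–H: 8 × 400 = 3200
  C=C: 1 × 637 = 637
  F–F: 1 × 160 = 160
  Σ(broken) = 4699 kJ
Bonds formed (products):
  C–C: 3 × 351 = 1053
  C–F: 2 × 477 = 954
  C–H: 8 × 400 = 3200
  Σ(formed) = 5207 kJ
ΔH = Σ(broken) − Σ(formed) = 4699 − 5207 = −508 kJ

ΔH ≈ −508 kJ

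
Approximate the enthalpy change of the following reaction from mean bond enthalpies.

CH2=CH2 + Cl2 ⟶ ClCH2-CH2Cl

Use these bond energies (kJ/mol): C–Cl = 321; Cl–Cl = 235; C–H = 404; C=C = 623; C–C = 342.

Bonds broken (reactants):
  C–H: 4 × 404 = 1616
  C=C: 1 × 623 = 623
  Cl–Cl: 1 × 235 = 235
  Σ(broken) = 2474 kJ
Bonds formed (products):
  C–C: 1 × 342 = 342
  C–Cl: 2 × 321 = 642
  C–H: 4 × 404 = 1616
  Σ(formed) = 2600 kJ
ΔH = Σ(broken) − Σ(formed) = 2474 − 2600 = −126 kJ

ΔH ≈ −126 kJ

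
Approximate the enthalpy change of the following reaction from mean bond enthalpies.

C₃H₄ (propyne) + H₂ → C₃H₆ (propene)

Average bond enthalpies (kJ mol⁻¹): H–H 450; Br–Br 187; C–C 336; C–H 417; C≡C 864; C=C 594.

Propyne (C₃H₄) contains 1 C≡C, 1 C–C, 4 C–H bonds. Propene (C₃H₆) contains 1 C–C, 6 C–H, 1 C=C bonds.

ΔH ≈ −114 kJ

Bonds broken (reactants):
  C≡C: 1 × 864 = 864
  C–C: 1 × 336 = 336
  C–H: 4 × 417 = 1668
  H–H: 1 × 450 = 450
  Σ(broken) = 3318 kJ
Bonds formed (products):
  C–C: 1 × 336 = 336
  C–H: 6 × 417 = 2502
  C=C: 1 × 594 = 594
  Σ(formed) = 3432 kJ
ΔH = Σ(broken) − Σ(formed) = 3318 − 3432 = −114 kJ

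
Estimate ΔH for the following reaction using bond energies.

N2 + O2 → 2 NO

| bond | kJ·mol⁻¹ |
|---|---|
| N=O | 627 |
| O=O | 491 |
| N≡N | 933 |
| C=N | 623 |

ΔH ≈ +170 kJ

Bonds broken (reactants):
  N≡N: 1 × 933 = 933
  O=O: 1 × 491 = 491
  Σ(broken) = 1424 kJ
Bonds formed (products):
  N=O: 2 × 627 = 1254
  Σ(formed) = 1254 kJ
ΔH = Σ(broken) − Σ(formed) = 1424 − 1254 = +170 kJ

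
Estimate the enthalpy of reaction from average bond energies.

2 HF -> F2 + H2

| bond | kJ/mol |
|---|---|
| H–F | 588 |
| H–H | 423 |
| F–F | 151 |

ΔH ≈ +602 kJ

Bonds broken (reactants):
  H–F: 2 × 588 = 1176
  Σ(broken) = 1176 kJ
Bonds formed (products):
  F–F: 1 × 151 = 151
  H–H: 1 × 423 = 423
  Σ(formed) = 574 kJ
ΔH = Σ(broken) − Σ(formed) = 1176 − 574 = +602 kJ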